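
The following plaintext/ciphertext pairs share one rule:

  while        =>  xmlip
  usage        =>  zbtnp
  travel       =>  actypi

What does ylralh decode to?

This is an affine cipher: with a=0,…,z=25, each position x becomes (25x+19) mod 26.
Undoing it on ylralh: y(24)→25·(24−19)≡21=v; l(11)→25·(11−19)≡8=i; r(17)→25·(17−19)≡2=c; a(0)→25·(0−19)≡19=t; l(11)→25·(11−19)≡8=i; h(7)→25·(7−19)≡12=m (all mod 26).

victim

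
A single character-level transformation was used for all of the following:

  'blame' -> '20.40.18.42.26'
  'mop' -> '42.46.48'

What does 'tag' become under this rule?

56.18.30

b(#2)→20 and l(#12)→40: differences scale by 2, so n = 2·pos + 16. The formula is n = 2×(alphabet index, a=1) + 16.
On tag: t=20→56, a=1→18, g=7→30.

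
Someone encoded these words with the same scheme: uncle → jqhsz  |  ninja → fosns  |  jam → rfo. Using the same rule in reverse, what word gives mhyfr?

match

Two steps: reverse the string, then apply a Caesar shift of +5.
Reversing it on mhyfr: shift back: m−5=h, h−5=c, y−5=t, f−5=a, r−5=m → hctam; then reverse → match.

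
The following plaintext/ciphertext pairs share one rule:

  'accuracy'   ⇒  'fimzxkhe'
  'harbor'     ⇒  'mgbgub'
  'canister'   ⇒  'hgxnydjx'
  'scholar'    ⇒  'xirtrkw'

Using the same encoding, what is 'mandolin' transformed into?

rgxiuvnt

The shifts repeat in a cycle of length 3: positions 0,1,… shift by +5, +6, +10, then the pattern repeats.
On mandolin: m+5=r, a+6=g, n+10=x, d+5=i, o+6=u, l+10=v, i+5=n, n+6=t.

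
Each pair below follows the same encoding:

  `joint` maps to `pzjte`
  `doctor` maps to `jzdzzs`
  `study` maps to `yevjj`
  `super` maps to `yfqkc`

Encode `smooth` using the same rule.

The shifts repeat in a cycle of length 3: positions 0,1,… shift by +6, +11, +1, then the pattern repeats.
Applying it to smooth: s+6=y, m+11=x, o+1=p, o+6=u, t+11=e, h+1=i.

yxpuei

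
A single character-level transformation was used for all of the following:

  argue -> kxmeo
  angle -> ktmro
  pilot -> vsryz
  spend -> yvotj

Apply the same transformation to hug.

nem

The shift depends on letter class: consonant r→x is +6, but vowel a→k is +10. Vowels shift forward by 10 and consonants shift forward by 6.
Applying it to hug: h(cons)+6=n, u(vowel)+10=e, g(cons)+6=m.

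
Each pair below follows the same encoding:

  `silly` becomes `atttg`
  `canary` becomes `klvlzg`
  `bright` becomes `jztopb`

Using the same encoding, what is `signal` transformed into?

The shift depends on letter class: consonant s→a is +8, but vowel i→t is +11. Two shifts are in play — +11 for a/e/i/o/u, +8 for every other letter.
On signal: s(cons)+8=a, i(vowel)+11=t, g(cons)+8=o, n(cons)+8=v, a(vowel)+11=l, l(cons)+8=t.

atovlt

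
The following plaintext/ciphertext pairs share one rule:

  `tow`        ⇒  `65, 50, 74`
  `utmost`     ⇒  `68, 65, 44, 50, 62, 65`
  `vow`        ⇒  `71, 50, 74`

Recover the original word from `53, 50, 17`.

t(#20)→65 and o(#15)→50: differences scale by 3, so n = 3·pos + 5. The formula is n = 3×(alphabet index, a=1) + 5.
Reversing it on 53, 50, 17: 53→(53−5)÷3=16=p, 50→(50−5)÷3=15=o, 17→(17−5)÷3=4=d.

pod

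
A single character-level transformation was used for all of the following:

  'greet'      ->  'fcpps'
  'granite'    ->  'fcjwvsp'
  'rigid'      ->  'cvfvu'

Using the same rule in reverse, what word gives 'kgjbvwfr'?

flamingo

This is an affine cipher: with a=0,…,z=25, each position x becomes (21x+9) mod 26.
Decoding kgjbvwfr: k(10)→5·(10−9)≡5=f; g(6)→5·(6−9)≡11=l; j(9)→5·(9−9)≡0=a; b(1)→5·(1−9)≡12=m; v(21)→5·(21−9)≡8=i; w(22)→5·(22−9)≡13=n; f(5)→5·(5−9)≡6=g; r(17)→5·(17−9)≡14=o (all mod 26).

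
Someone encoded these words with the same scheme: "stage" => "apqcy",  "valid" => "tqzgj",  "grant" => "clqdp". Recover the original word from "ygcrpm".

eighty

s(18)→a(0) and t(19)→p(15) fit y≡15x+16 (mod 26); the inverse of 15 mod 26 is 7. This is an affine cipher: with a=0,…,z=25, each position x becomes (15x+16) mod 26.
Undoing it on ygcrpm: y(24)→7·(24−16)≡4=e; g(6)→7·(6−16)≡8=i; c(2)→7·(2−16)≡6=g; r(17)→7·(17−16)≡7=h; p(15)→7·(15−16)≡19=t; m(12)→7·(12−16)≡24=y (all mod 26).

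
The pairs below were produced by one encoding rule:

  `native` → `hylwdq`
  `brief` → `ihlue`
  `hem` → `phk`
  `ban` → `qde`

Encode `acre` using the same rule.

The output letters match the input read backwards, each shifted +3: native reversed is evitan. Two steps: reverse the string, then apply a Caesar shift of +3.
For acre: reverse → erca; then shift: e+3=h, r+3=u, c+3=f, a+3=d.

hufd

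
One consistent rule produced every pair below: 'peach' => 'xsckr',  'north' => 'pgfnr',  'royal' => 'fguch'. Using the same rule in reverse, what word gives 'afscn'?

p(15)→x(23) and e(4)→s(18) fit y≡17x+2 (mod 26); the inverse of 17 mod 26 is 23. Each letter's alphabet position (a=0..z=25) is mapped through 17·x+2 mod 26 — an affine cipher.
Undoing it on afscn: a(0)→23·(0−2)≡6=g; f(5)→23·(5−2)≡17=r; s(18)→23·(18−2)≡4=e; c(2)→23·(2−2)≡0=a; n(13)→23·(13−2)≡19=t (all mod 26).

great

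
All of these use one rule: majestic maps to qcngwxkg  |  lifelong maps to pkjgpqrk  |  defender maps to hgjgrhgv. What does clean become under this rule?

gpgcr

The shift depends on letter class: consonant m→q is +4, but vowel a→c is +2. Vowels shift forward by 2 and consonants shift forward by 4.
Applying it to clean: c(cons)+4=g, l(cons)+4=p, e(vowel)+2=g, a(vowel)+2=c, n(cons)+4=r.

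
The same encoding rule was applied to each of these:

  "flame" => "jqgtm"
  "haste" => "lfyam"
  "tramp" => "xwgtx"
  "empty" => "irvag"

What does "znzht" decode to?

vital

In flame: f→j is +4, l→q is +5, a→g is +6, m→t is +7 — the shift increases by 1 each position. The shift increases by 1 at each position, starting from +4: 4, 5, 6, ….
Decoding znzht: z−4=v, n−5=i, z−6=t, h−7=a, t−8=l.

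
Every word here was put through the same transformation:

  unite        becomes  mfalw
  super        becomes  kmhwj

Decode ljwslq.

Compare letters: u→m is +18, n→f is +18, i→a is +18 — a constant shift. This is a Caesar cipher with shift 18.
Undoing it on ljwslq: l−18=t, j−18=r, w−18=e, s−18=a, l−18=t, q−18=y.

treaty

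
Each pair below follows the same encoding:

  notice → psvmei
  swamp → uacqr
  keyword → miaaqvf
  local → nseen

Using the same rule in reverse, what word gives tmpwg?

Shifts by position in notice: pos 0: n→p (+2), pos 1: o→s (+4), pos 2: t→v (+2), pos 3: i→m (+4) — repeating every 2. It's a Vigenère-style cipher with numeric key [2,4]: position i shifts by key[i mod 2].
Decoding tmpwg: t−2=r, m−4=i, p−2=n, w−4=s, g−2=e.

rinse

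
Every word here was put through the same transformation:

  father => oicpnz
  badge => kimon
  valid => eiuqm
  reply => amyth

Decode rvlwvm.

income

A repeating key of period 2 is used — shifts +9, +8 over and over.
Reversing it on rvlwvm: r−9=i, v−8=n, l−9=c, w−8=o, v−9=m, m−8=e.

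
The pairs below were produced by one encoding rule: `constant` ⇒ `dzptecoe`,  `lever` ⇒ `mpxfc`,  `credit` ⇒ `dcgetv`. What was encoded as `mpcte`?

least

Shifts by position in constant: pos 0: c→d (+1), pos 1: o→z (+11), pos 2: n→p (+2), pos 3: s→t (+1), pos 4: t→e (+11), pos 5: a→c (+2) — repeating every 3. It's a Vigenère-style cipher with numeric key [1,11,2]: position i shifts by key[i mod 3].
Decoding mpcte: m−1=l, p−11=e, c−2=a, t−1=s, e−11=t.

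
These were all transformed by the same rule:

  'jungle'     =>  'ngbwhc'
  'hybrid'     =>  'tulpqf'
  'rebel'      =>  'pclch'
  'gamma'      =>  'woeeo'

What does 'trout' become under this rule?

j(9)→n(13) and u(20)→g(6) fit y≡23x+14 (mod 26); the inverse of 23 mod 26 is 17. Each letter's alphabet position (a=0..z=25) is mapped through 23·x+14 mod 26 — an affine cipher.
Applying it to trout: t(19)→23·19+14≡9=j; r(17)→23·17+14≡15=p; o(14)→23·14+14≡24=y; u(20)→23·20+14≡6=g; t(19)→23·19+14≡9=j (all mod 26).

jpygj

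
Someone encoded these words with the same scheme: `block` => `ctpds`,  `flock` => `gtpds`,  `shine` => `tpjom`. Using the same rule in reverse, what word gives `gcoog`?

The shifts repeat in a cycle of length 3: positions 0,1,… shift by +1, +8, +1, then the pattern repeats.
Decoding gcoog: g−1=f, c−8=u, o−1=n, o−1=n, g−8=y.

funny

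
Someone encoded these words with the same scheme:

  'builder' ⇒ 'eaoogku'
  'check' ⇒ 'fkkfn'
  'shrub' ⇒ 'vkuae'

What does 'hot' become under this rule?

The shift depends on letter class: consonant b→e is +3, but vowel u→a is +6. Vowels shift forward by 6 and consonants shift forward by 3.
On hot: h(cons)+3=k, o(vowel)+6=u, t(cons)+3=w.

kuw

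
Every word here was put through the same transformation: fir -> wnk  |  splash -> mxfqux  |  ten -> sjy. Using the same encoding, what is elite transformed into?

jynqj

The output letters match the input read backwards, each shifted +5: fir reversed is rif. The word is reversed, then every letter is shifted forward by 5.
Applying it to elite: reverse → etile; then shift: e+5=j, t+5=y, i+5=n, l+5=q, e+5=j.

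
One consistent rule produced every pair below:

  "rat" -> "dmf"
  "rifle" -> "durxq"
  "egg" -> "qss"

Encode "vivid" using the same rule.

Compare letters: r→d is +12, a→m is +12, t→f is +12 — a constant shift. It's a constant shift of +12 (ROT12).
On vivid: v+12=h, i+12=u, v+12=h, i+12=u, d+12=p.

huhup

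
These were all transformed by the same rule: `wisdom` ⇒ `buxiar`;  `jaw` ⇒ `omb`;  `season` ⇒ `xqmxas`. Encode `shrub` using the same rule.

xmwgg

The shift depends on letter class: consonant w→b is +5, but vowel i→u is +12. The rule splits by letter class: vowels +12, consonants +5.
On shrub: s(cons)+5=x, h(cons)+5=m, r(cons)+5=w, u(vowel)+12=g, b(cons)+5=g.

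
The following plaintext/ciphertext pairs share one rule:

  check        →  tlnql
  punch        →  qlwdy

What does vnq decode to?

hem

The output letters match the input read backwards, each shifted +9: check reversed is kcehc. Read the word backwards and shift each letter +9.
Undoing it on vnq: shift back: v−9=m, n−9=e, q−9=h → meh; then reverse → hem.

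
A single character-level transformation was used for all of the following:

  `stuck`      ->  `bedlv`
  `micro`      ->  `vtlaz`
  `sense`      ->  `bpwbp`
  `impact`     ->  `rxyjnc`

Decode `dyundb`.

Shifts by position in stuck: pos 0: s→b (+9), pos 1: t→e (+11), pos 2: u→d (+9), pos 3: c→l (+9), pos 4: k→v (+11) — repeating every 3. The shifts repeat in a cycle of length 3: positions 0,1,… shift by +9, +11, +9, then the pattern repeats.
Reversing it on dyundb: d−9=u, y−11=n, u−9=l, n−9=e, d−11=s, b−9=s.

unless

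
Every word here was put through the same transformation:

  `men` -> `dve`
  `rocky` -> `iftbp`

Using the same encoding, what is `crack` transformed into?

tirtb

Compare letters: m→d is +17, e→v is +17, n→e is +17 — a constant shift. Every letter moves 17 places later in the alphabet, wrapping around z→a.
Applying it to crack: c+17=t, r+17=i, a+17=r, c+17=t, k+17=b.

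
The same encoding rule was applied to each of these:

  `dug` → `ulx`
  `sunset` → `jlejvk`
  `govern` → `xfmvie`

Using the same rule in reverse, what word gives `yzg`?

Compare letters: d→u is +17, u→l is +17, g→x is +17 — a constant shift. Each letter is shifted forward by 17 in the alphabet (a Caesar shift of +17).
Decoding yzg: y−17=h, z−17=i, g−17=p.

hip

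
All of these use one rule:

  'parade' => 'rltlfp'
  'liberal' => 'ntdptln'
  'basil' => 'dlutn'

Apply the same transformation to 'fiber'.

htdpt

The shift depends on letter class: consonant p→r is +2, but vowel a→l is +11. Two shifts are in play — +11 for a/e/i/o/u, +2 for every other letter.
On fiber: f(cons)+2=h, i(vowel)+11=t, b(cons)+2=d, e(vowel)+11=p, r(cons)+2=t.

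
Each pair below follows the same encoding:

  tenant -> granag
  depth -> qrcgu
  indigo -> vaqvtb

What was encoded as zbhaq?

mound

Every letter moves 13 places later in the alphabet, wrapping around z→a.
Reversing it on zbhaq: z−13=m, b−13=o, h−13=u, a−13=n, q−13=d.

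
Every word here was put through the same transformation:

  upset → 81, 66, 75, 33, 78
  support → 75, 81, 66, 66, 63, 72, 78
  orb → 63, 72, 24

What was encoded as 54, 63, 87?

With a=1..z=26, the number is 3·pos + 18.
Undoing it on 54, 63, 87: 54→(54−18)÷3=12=l, 63→(63−18)÷3=15=o, 87→(87−18)÷3=23=w.

low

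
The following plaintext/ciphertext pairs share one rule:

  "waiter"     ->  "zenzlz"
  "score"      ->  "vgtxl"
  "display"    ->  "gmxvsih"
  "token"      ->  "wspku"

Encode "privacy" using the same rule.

In waiter: w→z is +3, a→e is +4, i→n is +5, t→z is +6 — the shift increases by 1 each position. Each letter shifts forward by (position + 3), i.e. 3, 4, 5, … — the shift grows by one for each successive letter.
On privacy: p+3=s, r+4=v, i+5=n, v+6=b, a+7=h, c+8=k, y+9=h.

svnbhkh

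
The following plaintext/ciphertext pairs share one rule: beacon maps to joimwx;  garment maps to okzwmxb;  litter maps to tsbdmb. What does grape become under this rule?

obizm

Shifts by position in beacon: pos 0: b→j (+8), pos 1: e→o (+10), pos 2: a→i (+8), pos 3: c→m (+10) — repeating every 2. A repeating key of period 2 is used — shifts +8, +10 over and over.
For grape: g+8=o, r+10=b, a+8=i, p+10=z, e+8=m.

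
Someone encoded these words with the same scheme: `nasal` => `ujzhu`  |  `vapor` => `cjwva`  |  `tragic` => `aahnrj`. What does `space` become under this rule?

zyhjn

A repeating key of period 3 is used — shifts +7, +9, +7 over and over.
Applying it to space: s+7=z, p+9=y, a+7=h, c+7=j, e+9=n.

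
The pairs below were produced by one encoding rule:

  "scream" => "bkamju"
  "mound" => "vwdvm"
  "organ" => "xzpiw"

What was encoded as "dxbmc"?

It's a Vigenère-style cipher with numeric key [9,8]: position i shifts by key[i mod 2].
Decoding dxbmc: d−9=u, x−8=p, b−9=s, m−8=e, c−9=t.

upset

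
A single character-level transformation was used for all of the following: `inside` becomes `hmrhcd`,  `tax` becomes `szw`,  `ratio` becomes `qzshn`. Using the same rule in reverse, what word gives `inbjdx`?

It's a constant shift of +25 (ROT25).
Decoding inbjdx: i−25=j, n−25=o, b−25=c, j−25=k, d−25=e, x−25=y.

jockey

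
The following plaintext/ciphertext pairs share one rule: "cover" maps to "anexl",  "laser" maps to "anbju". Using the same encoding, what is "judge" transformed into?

The output letters match the input read backwards, each shifted +9: cover reversed is revoc. Two steps: reverse the string, then apply a Caesar shift of +9.
Applying it to judge: reverse → egduj; then shift: e+9=n, g+9=p, d+9=m, u+9=d, j+9=s.

npmds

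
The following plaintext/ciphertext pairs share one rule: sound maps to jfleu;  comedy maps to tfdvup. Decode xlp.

Compare letters: s→j is +17, o→f is +17, u→l is +17 — a constant shift. It's a constant shift of +17 (ROT17).
Undoing it on xlp: x−17=g, l−17=u, p−17=y.

guy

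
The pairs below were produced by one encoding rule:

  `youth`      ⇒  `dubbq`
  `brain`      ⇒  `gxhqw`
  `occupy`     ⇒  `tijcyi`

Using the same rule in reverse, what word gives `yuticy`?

tomato

Each letter shifts forward by (position + 5), i.e. 5, 6, 7, … — the shift grows by one for each successive letter.
Reversing it on yuticy: y−5=t, u−6=o, t−7=m, i−8=a, c−9=t, y−10=o.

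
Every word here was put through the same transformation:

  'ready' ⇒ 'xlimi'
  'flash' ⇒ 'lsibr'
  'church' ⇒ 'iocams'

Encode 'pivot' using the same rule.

In ready: r→x is +6, e→l is +7, a→i is +8, d→m is +9 — the shift increases by 1 each position. The shift increases by 1 at each position, starting from +6: 6, 7, 8, ….
On pivot: p+6=v, i+7=p, v+8=d, o+9=x, t+10=d.

vpdxd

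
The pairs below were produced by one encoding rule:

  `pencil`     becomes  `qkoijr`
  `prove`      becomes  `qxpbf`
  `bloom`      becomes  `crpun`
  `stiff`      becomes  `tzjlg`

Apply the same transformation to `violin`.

Shifts by position in pencil: pos 0: p→q (+1), pos 1: e→k (+6), pos 2: n→o (+1), pos 3: c→i (+6) — repeating every 2. A repeating key of period 2 is used — shifts +1, +6 over and over.
On violin: v+1=w, i+6=o, o+1=p, l+6=r, i+1=j, n+6=t.

woprjt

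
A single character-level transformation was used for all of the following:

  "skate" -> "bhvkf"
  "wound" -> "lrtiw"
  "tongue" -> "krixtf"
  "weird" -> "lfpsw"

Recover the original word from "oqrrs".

s(18)→b(1) and k(10)→h(7) fit y≡9x+21 (mod 26); the inverse of 9 mod 26 is 3. Treating letters as 0–25, the rule is x ↦ 9x + 21 (mod 26).
Decoding oqrrs: o(14)→3·(14−21)≡5=f; q(16)→3·(16−21)≡11=l; r(17)→3·(17−21)≡14=o; r(17)→3·(17−21)≡14=o; s(18)→3·(18−21)≡17=r (all mod 26).

floor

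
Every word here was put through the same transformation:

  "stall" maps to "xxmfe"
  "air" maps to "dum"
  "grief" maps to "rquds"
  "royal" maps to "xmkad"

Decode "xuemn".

Read the word backwards and shift each letter +12.
Undoing it on xuemn: shift back: x−12=l, u−12=i, e−12=s, m−12=a, n−12=b → lisab; then reverse → basil.

basil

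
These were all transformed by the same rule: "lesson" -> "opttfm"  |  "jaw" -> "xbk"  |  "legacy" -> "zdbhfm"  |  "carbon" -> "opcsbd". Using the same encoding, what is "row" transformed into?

xps

Two steps: reverse the string, then apply a Caesar shift of +1.
Applying it to row: reverse → wor; then shift: w+1=x, o+1=p, r+1=s.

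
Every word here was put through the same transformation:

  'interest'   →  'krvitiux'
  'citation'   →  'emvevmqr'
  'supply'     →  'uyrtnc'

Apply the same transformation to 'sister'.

It's a Vigenère-style cipher with numeric key [2,4]: position i shifts by key[i mod 2].
Applying it to sister: s+2=u, i+4=m, s+2=u, t+4=x, e+2=g, r+4=v.

umuxgv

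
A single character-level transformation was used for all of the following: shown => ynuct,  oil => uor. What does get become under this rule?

Compare letters: s→y is +6, h→n is +6, o→u is +6 — a constant shift. This is a Caesar cipher with shift 6.
For get: g+6=m, e+6=k, t+6=z.

mkz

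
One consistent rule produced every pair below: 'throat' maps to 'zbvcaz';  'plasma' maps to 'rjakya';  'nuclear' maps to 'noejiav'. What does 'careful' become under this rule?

t(19)→z(25) and h(7)→b(1) fit y≡15x+0 (mod 26); the inverse of 15 mod 26 is 7. Treating letters as 0–25, the rule is x ↦ 15x + 0 (mod 26).
For careful: c(2)→15·2+0≡4=e; a(0)→15·0+0≡0=a; r(17)→15·17+0≡21=v; e(4)→15·4+0≡8=i; f(5)→15·5+0≡23=x; u(20)→15·20+0≡14=o; l(11)→15·11+0≡9=j (all mod 26).

eavixoj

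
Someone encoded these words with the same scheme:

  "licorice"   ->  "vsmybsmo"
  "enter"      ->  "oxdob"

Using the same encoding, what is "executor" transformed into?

Compare letters: l→v is +10, i→s is +10, c→m is +10 — a constant shift. It's a constant shift of +10 (ROT10).
On executor: e+10=o, x+10=h, e+10=o, c+10=m, u+10=e, t+10=d, o+10=y, r+10=b.

ohomedyb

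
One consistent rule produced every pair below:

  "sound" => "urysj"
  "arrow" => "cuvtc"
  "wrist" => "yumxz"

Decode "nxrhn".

lunch

In sound: s→u is +2, o→r is +3, u→y is +4, n→s is +5 — the shift increases by 1 each position. Each letter shifts forward by (position + 2), i.e. 2, 3, 4, … — the shift grows by one for each successive letter.
Decoding nxrhn: n−2=l, x−3=u, r−4=n, h−5=c, n−6=h.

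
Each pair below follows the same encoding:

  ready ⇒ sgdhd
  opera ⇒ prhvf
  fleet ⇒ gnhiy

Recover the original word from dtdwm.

In ready: r→s is +1, e→g is +2, a→d is +3, d→h is +4 — the shift increases by 1 each position. The shift increases by 1 at each position, starting from +1: 1, 2, 3, ….
Decoding dtdwm: d−1=c, t−2=r, d−3=a, w−4=s, m−5=h.

crash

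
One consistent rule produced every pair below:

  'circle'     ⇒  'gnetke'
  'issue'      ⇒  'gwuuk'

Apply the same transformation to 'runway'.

acypwt

The output letters match the input read backwards, each shifted +2: circle reversed is elcric. The word is reversed, then every letter is shifted forward by 2.
Applying it to runway: reverse → yawnur; then shift: y+2=a, a+2=c, w+2=y, n+2=p, u+2=w, r+2=t.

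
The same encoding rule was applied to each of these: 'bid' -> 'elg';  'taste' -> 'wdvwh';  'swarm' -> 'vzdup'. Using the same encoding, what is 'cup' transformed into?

fxs

Compare letters: b→e is +3, i→l is +3, d→g is +3 — a constant shift. It's a constant shift of +3 (ROT3).
Applying it to cup: c+3=f, u+3=x, p+3=s.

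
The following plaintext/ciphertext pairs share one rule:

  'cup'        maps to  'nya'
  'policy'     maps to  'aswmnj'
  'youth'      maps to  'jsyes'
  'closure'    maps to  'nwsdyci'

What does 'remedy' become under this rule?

Vowels shift forward by 4 and consonants shift forward by 11.
For remedy: r(cons)+11=c, e(vowel)+4=i, m(cons)+11=x, e(vowel)+4=i, d(cons)+11=o, y(cons)+11=j.

cixioj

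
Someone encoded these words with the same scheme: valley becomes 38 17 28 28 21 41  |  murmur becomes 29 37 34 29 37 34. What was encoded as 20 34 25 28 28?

Letters become their 1-based position plus 16 (so a→17, b→18, …).
Undoing it on 20 34 25 28 28: 20→(20−16)÷1=4=d, 34→(34−16)÷1=18=r, 25→(25−16)÷1=9=i, 28→(28−16)÷1=12=l, 28→(28−16)÷1=12=l.

drill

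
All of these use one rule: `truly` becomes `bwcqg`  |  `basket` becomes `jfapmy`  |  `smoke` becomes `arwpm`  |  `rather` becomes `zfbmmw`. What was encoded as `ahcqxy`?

sculpt

Shifts by position in truly: pos 0: t→b (+8), pos 1: r→w (+5), pos 2: u→c (+8), pos 3: l→q (+5) — repeating every 2. A repeating key of period 2 is used — shifts +8, +5 over and over.
Reversing it on ahcqxy: a−8=s, h−5=c, c−8=u, q−5=l, x−8=p, y−5=t.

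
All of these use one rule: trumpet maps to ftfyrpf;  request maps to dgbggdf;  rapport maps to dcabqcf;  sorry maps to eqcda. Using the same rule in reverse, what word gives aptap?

onion

A repeating key of period 3 is used — shifts +12, +2, +11 over and over.
Reversing it on aptap: a−12=o, p−2=n, t−11=i, a−12=o, p−2=n.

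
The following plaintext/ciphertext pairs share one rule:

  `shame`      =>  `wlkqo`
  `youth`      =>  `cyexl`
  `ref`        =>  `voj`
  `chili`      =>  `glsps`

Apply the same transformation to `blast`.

Two shifts are in play — +10 for a/e/i/o/u, +4 for every other letter.
On blast: b(cons)+4=f, l(cons)+4=p, a(vowel)+10=k, s(cons)+4=w, t(cons)+4=x.

fpkwx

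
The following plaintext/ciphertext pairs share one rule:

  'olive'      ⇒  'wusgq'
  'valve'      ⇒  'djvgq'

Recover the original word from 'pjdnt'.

hatch

In olive: o→w is +8, l→u is +9, i→s is +10, v→g is +11 — the shift increases by 1 each position. Each letter shifts forward by (position + 8), i.e. 8, 9, 10, … — the shift grows by one for each successive letter.
Decoding pjdnt: p−8=h, j−9=a, d−10=t, n−11=c, t−12=h.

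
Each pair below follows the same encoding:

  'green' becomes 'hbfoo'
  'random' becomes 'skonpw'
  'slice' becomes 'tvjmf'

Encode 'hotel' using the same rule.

Shifts by position in green: pos 0: g→h (+1), pos 1: r→b (+10), pos 2: e→f (+1), pos 3: e→o (+10) — repeating every 2. A repeating key of period 2 is used — shifts +1, +10 over and over.
Applying it to hotel: h+1=i, o+10=y, t+1=u, e+10=o, l+1=m.

iyuom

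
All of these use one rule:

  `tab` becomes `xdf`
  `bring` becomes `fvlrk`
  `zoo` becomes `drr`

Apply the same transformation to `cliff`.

The shift depends on letter class: consonant t→x is +4, but vowel a→d is +3. The rule splits by letter class: vowels +3, consonants +4.
On cliff: c(cons)+4=g, l(cons)+4=p, i(vowel)+3=l, f(cons)+4=j, f(cons)+4=j.

gpljj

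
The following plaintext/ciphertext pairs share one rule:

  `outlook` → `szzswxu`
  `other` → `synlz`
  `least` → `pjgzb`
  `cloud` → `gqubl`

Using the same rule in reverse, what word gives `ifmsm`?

eagle

In outlook: o→s is +4, u→z is +5, t→z is +6, l→s is +7 — the shift increases by 1 each position. Letter i (0-indexed) is shifted by i+4, so successive shifts are 4, 5, 6, ….
Decoding ifmsm: i−4=e, f−5=a, m−6=g, s−7=l, m−8=e.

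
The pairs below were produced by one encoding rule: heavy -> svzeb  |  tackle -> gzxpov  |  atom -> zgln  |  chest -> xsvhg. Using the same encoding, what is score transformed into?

hxliv

h(7)→s(18) and e(4)→v(21) fit y≡25x+25 (mod 26); the inverse of 25 mod 26 is 25. Treating letters as 0–25, the rule is x ↦ 25x + 25 (mod 26).
For score: s(18)→25·18+25≡7=h; c(2)→25·2+25≡23=x; o(14)→25·14+25≡11=l; r(17)→25·17+25≡8=i; e(4)→25·4+25≡21=v (all mod 26).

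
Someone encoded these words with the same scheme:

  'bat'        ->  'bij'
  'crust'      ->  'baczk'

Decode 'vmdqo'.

given

The output letters match the input read backwards, each shifted +8: bat reversed is tab. Two steps: reverse the string, then apply a Caesar shift of +8.
Undoing it on vmdqo: shift back: v−8=n, m−8=e, d−8=v, q−8=i, o−8=g → nevig; then reverse → given.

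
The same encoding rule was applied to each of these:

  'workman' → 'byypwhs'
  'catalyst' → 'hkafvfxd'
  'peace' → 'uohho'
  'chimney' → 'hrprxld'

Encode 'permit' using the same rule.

The shifts repeat in a cycle of length 3: positions 0,1,… shift by +5, +10, +7, then the pattern repeats.
Applying it to permit: p+5=u, e+10=o, r+7=y, m+5=r, i+10=s, t+7=a.

uoyrsa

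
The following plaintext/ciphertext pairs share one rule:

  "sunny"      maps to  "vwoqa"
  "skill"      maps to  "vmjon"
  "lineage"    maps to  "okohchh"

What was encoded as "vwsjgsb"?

Shifts by position in sunny: pos 0: s→v (+3), pos 1: u→w (+2), pos 2: n→o (+1), pos 3: n→q (+3), pos 4: y→a (+2) — repeating every 3. A repeating key of period 3 is used — shifts +3, +2, +1 over and over.
Reversing it on vwsjgsb: v−3=s, w−2=u, s−1=r, j−3=g, g−2=e, s−1=r, b−3=y.

surgery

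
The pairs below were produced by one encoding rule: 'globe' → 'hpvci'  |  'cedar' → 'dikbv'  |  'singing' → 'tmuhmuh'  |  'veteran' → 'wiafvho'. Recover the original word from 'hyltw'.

Shifts by position in globe: pos 0: g→h (+1), pos 1: l→p (+4), pos 2: o→v (+7), pos 3: b→c (+1), pos 4: e→i (+4) — repeating every 3. The shifts repeat in a cycle of length 3: positions 0,1,… shift by +1, +4, +7, then the pattern repeats.
Reversing it on hyltw: h−1=g, y−4=u, l−7=e, t−1=s, w−4=s.

guess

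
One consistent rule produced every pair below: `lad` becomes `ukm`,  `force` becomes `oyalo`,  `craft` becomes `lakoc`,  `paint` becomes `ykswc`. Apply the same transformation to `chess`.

lqobb

Two shifts are in play — +10 for a/e/i/o/u, +9 for every other letter.
Applying it to chess: c(cons)+9=l, h(cons)+9=q, e(vowel)+10=o, s(cons)+9=b, s(cons)+9=b.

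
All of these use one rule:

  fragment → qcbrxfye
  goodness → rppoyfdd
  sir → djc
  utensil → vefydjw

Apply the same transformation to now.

yph

The shift depends on letter class: consonant f→q is +11, but vowel a→b is +1. Two shifts are in play — +1 for a/e/i/o/u, +11 for every other letter.
Applying it to now: n(cons)+11=y, o(vowel)+1=p, w(cons)+11=h.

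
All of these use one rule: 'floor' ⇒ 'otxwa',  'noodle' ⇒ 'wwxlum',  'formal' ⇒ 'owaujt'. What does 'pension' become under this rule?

It's a Vigenère-style cipher with numeric key [9,8]: position i shifts by key[i mod 2].
Applying it to pension: p+9=y, e+8=m, n+9=w, s+8=a, i+9=r, o+8=w, n+9=w.

ymwarww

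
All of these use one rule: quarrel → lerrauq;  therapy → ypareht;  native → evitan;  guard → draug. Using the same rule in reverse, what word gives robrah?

The output letters match the input read backwards: quarrel reversed is lerrauq. The word is simply reversed.
Reversing it on robrah: then reverse → harbor.

harbor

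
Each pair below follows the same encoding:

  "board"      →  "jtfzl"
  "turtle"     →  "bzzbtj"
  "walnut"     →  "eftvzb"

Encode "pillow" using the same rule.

The shift depends on letter class: consonant b→j is +8, but vowel o→t is +5. Two shifts are in play — +5 for a/e/i/o/u, +8 for every other letter.
On pillow: p(cons)+8=x, i(vowel)+5=n, l(cons)+8=t, l(cons)+8=t, o(vowel)+5=t, w(cons)+8=e.

xnttte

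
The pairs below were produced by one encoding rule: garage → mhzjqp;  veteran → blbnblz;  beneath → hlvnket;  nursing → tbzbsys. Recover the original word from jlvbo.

dense

In garage: g→m is +6, a→h is +7, r→z is +8, a→j is +9 — the shift increases by 1 each position. The shift increases by 1 at each position, starting from +6: 6, 7, 8, ….
Undoing it on jlvbo: j−6=d, l−7=e, v−8=n, b−9=s, o−10=e.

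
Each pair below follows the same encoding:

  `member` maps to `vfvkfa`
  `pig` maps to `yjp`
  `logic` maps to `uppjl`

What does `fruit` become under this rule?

The rule splits by letter class: vowels +1, consonants +9.
On fruit: f(cons)+9=o, r(cons)+9=a, u(vowel)+1=v, i(vowel)+1=j, t(cons)+9=c.

oavjc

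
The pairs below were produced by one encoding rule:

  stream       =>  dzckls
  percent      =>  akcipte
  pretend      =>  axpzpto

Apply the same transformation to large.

Shifts by position in stream: pos 0: s→d (+11), pos 1: t→z (+6), pos 2: r→c (+11), pos 3: e→k (+6) — repeating every 2. It's a Vigenère-style cipher with numeric key [11,6]: position i shifts by key[i mod 2].
For large: l+11=w, a+6=g, r+11=c, g+6=m, e+11=p.

wgcmp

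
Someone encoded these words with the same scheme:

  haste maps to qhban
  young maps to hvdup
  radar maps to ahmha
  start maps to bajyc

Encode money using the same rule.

Shifts by position in haste: pos 0: h→q (+9), pos 1: a→h (+7), pos 2: s→b (+9), pos 3: t→a (+7) — repeating every 2. It's a Vigenère-style cipher with numeric key [9,7]: position i shifts by key[i mod 2].
On money: m+9=v, o+7=v, n+9=w, e+7=l, y+9=h.

vvwlh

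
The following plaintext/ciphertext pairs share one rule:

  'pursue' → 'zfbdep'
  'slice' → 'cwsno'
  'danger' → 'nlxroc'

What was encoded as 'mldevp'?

The shifts repeat in a cycle of length 2: positions 0,1,… shift by +10, +11, then the pattern repeats.
Reversing it on mldevp: m−10=c, l−11=a, d−10=t, e−11=t, v−10=l, p−11=e.

cattle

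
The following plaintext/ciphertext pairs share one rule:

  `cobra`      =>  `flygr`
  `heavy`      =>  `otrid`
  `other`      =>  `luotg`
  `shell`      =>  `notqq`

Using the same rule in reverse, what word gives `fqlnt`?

c(2)→f(5) and o(14)→l(11) fit y≡7x+17 (mod 26); the inverse of 7 mod 26 is 15. This is an affine cipher: with a=0,…,z=25, each position x becomes (7x+17) mod 26.
Undoing it on fqlnt: f(5)→15·(5−17)≡2=c; q(16)→15·(16−17)≡11=l; l(11)→15·(11−17)≡14=o; n(13)→15·(13−17)≡18=s; t(19)→15·(19−17)≡4=e (all mod 26).

close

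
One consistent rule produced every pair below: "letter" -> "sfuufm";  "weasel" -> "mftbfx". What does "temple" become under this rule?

fmqnfu

The word is reversed, then every letter is shifted forward by 1.
For temple: reverse → elpmet; then shift: e+1=f, l+1=m, p+1=q, m+1=n, e+1=f, t+1=u.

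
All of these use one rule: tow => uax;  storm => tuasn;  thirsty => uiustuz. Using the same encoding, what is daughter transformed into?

The shift depends on letter class: consonant t→u is +1, but vowel o→a is +12. Vowels shift forward by 12 and consonants shift forward by 1.
Applying it to daughter: d(cons)+1=e, a(vowel)+12=m, u(vowel)+12=g, g(cons)+1=h, h(cons)+1=i, t(cons)+1=u, e(vowel)+12=q, r(cons)+1=s.

emghiuqs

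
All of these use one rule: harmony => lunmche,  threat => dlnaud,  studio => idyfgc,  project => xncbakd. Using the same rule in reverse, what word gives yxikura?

h(7)→l(11) and a(0)→u(20) fit y≡21x+20 (mod 26); the inverse of 21 mod 26 is 5. This is an affine cipher: with a=0,…,z=25, each position x becomes (21x+20) mod 26.
Decoding yxikura: y(24)→5·(24−20)≡20=u; x(23)→5·(23−20)≡15=p; i(8)→5·(8−20)≡18=s; k(10)→5·(10−20)≡2=c; u(20)→5·(20−20)≡0=a; r(17)→5·(17−20)≡11=l; a(0)→5·(0−20)≡4=e (all mod 26).

upscale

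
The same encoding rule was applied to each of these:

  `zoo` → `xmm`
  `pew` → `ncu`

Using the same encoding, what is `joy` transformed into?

Compare letters: z→x is +24, o→m is +24, o→m is +24 — a constant shift. This is a Caesar cipher with shift 24.
On joy: j+24=h, o+24=m, y+24=w.

hmw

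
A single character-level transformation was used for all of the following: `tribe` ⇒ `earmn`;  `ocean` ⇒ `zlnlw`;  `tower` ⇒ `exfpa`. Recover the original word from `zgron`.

Shifts by position in tribe: pos 0: t→e (+11), pos 1: r→a (+9), pos 2: i→r (+9), pos 3: b→m (+11), pos 4: e→n (+9) — repeating every 3. It's a Vigenère-style cipher with numeric key [11,9,9]: position i shifts by key[i mod 3].
Reversing it on zgron: z−11=o, g−9=x, r−9=i, o−11=d, n−9=e.

oxide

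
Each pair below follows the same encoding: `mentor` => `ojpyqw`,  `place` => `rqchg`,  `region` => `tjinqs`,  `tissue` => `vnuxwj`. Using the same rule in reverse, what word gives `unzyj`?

sixth

The shifts repeat in a cycle of length 2: positions 0,1,… shift by +2, +5, then the pattern repeats.
Decoding unzyj: u−2=s, n−5=i, z−2=x, y−5=t, j−2=h.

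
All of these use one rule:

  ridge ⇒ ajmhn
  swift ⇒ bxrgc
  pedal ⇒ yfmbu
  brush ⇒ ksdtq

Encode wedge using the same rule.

ffmhn

Shifts by position in ridge: pos 0: r→a (+9), pos 1: i→j (+1), pos 2: d→m (+9), pos 3: g→h (+1) — repeating every 2. It's a Vigenère-style cipher with numeric key [9,1]: position i shifts by key[i mod 2].
Applying it to wedge: w+9=f, e+1=f, d+9=m, g+1=h, e+9=n.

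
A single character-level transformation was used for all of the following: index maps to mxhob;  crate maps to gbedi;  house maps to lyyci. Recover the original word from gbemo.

crack

Shifts by position in index: pos 0: i→m (+4), pos 1: n→x (+10), pos 2: d→h (+4), pos 3: e→o (+10) — repeating every 2. It's a Vigenère-style cipher with numeric key [4,10]: position i shifts by key[i mod 2].
Decoding gbemo: g−4=c, b−10=r, e−4=a, m−10=c, o−4=k.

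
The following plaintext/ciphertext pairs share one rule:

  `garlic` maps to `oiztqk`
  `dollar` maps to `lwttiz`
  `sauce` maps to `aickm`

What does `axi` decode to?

Compare letters: g→o is +8, a→i is +8, r→z is +8 — a constant shift. This is a Caesar cipher with shift 8.
Decoding axi: a−8=s, x−8=p, i−8=a.

spa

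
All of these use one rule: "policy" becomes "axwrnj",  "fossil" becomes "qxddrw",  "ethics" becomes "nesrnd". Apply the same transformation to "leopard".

wnxajco

The shift depends on letter class: consonant p→a is +11, but vowel o→x is +9. The rule splits by letter class: vowels +9, consonants +11.
For leopard: l(cons)+11=w, e(vowel)+9=n, o(vowel)+9=x, p(cons)+11=a, a(vowel)+9=j, r(cons)+11=c, d(cons)+11=o.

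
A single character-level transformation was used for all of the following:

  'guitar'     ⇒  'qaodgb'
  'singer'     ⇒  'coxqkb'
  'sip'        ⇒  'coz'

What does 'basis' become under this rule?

lgcoc

The shift depends on letter class: consonant g→q is +10, but vowel u→a is +6. The rule splits by letter class: vowels +6, consonants +10.
For basis: b(cons)+10=l, a(vowel)+6=g, s(cons)+10=c, i(vowel)+6=o, s(cons)+10=c.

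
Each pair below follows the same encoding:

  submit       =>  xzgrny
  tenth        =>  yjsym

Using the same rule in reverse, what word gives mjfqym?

Compare letters: s→x is +5, u→z is +5, b→g is +5 — a constant shift. Each letter is shifted forward by 5 in the alphabet (a Caesar shift of +5).
Decoding mjfqym: m−5=h, j−5=e, f−5=a, q−5=l, y−5=t, m−5=h.

health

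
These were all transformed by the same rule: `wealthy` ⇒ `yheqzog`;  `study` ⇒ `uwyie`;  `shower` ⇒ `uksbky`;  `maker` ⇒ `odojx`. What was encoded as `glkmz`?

In wealthy: w→y is +2, e→h is +3, a→e is +4, l→q is +5 — the shift increases by 1 each position. The shift increases by 1 at each position, starting from +2: 2, 3, 4, ….
Reversing it on glkmz: g−2=e, l−3=i, k−4=g, m−5=h, z−6=t.

eight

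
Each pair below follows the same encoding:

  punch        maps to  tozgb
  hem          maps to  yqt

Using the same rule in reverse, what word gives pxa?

The output letters match the input read backwards, each shifted +12: punch reversed is hcnup. The word is reversed, then every letter is shifted forward by 12.
Undoing it on pxa: shift back: p−12=d, x−12=l, a−12=o → dlo; then reverse → old.

old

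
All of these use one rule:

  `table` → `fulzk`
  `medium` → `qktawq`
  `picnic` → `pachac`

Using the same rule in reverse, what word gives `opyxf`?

t(19)→f(5) and a(0)→u(20) fit y≡17x+20 (mod 26); the inverse of 17 mod 26 is 23. This is an affine cipher: with a=0,…,z=25, each position x becomes (17x+20) mod 26.
Undoing it on opyxf: o(14)→23·(14−20)≡18=s; p(15)→23·(15−20)≡15=p; y(24)→23·(24−20)≡14=o; x(23)→23·(23−20)≡17=r; f(5)→23·(5−20)≡19=t (all mod 26).

sport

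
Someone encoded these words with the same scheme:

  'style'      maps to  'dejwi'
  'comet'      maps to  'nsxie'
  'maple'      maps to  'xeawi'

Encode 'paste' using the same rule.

The shift depends on letter class: consonant s→d is +11, but vowel e→i is +4. Two shifts are in play — +4 for a/e/i/o/u, +11 for every other letter.
For paste: p(cons)+11=a, a(vowel)+4=e, s(cons)+11=d, t(cons)+11=e, e(vowel)+4=i.

aedei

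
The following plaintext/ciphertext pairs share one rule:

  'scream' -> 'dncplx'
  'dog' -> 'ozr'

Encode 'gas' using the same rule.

This is a Caesar cipher with shift 11.
On gas: g+11=r, a+11=l, s+11=d.

rld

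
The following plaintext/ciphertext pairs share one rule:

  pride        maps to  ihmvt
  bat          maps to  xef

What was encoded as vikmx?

tiger

The output letters match the input read backwards, each shifted +4: pride reversed is edirp. Read the word backwards and shift each letter +4.
Decoding vikmx: shift back: v−4=r, i−4=e, k−4=g, m−4=i, x−4=t → regit; then reverse → tiger.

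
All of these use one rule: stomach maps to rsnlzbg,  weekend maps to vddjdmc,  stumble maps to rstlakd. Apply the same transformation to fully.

Compare letters: s→r is +25, t→s is +25, o→n is +25 — a constant shift. Each letter is shifted forward by 25 in the alphabet (a Caesar shift of +25).
Applying it to fully: f+25=e, u+25=t, l+25=k, l+25=k, y+25=x.

etkkx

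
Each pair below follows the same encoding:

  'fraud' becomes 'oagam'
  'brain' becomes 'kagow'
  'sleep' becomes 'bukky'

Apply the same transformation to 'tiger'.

copka

The shift depends on letter class: consonant f→o is +9, but vowel a→g is +6. The rule splits by letter class: vowels +6, consonants +9.
On tiger: t(cons)+9=c, i(vowel)+6=o, g(cons)+9=p, e(vowel)+6=k, r(cons)+9=a.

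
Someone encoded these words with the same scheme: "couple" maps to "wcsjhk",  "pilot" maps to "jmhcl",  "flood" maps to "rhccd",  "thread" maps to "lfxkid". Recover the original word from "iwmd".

Treating letters as 0–25, the rule is x ↦ 7x + 8 (mod 26).
Undoing it on iwmd: i(8)→15·(8−8)≡0=a; w(22)→15·(22−8)≡2=c; m(12)→15·(12−8)≡8=i; d(3)→15·(3−8)≡3=d (all mod 26).

acid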